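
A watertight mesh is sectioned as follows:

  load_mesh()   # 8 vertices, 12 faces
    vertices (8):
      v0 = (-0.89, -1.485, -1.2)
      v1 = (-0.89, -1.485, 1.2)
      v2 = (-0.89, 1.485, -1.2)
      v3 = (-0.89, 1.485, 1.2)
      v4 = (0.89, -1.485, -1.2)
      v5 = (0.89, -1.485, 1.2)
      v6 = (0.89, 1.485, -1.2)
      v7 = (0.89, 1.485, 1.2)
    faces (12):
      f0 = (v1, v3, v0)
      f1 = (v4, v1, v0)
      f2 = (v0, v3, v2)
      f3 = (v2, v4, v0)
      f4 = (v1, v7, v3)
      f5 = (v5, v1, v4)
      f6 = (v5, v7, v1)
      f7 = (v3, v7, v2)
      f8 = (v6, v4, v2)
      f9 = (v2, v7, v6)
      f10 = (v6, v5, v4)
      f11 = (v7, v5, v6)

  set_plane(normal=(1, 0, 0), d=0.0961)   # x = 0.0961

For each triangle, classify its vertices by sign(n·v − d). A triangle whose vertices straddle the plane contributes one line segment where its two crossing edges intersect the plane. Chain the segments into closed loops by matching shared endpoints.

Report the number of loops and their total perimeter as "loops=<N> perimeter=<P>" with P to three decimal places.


loops=1 perimeter=10.740

Straddling triangles (8 of 12):
  (v4,v1,v0) [+--] → (0.0961, -1.485, -0.129573)–(0.0961, -1.485, -1.2)  len=1.0704
  (v2,v4,v0) [-+-] → (0.0961, -0.160347, -1.2)–(0.0961, -1.485, -1.2)  len=1.3247
  (v1,v7,v3) [-+-] → (0.0961, 0.160347, 1.2)–(0.0961, 1.485, 1.2)  len=1.3247
  (v5,v1,v4) [+-+] → (0.0961, -1.485, 1.2)–(0.0961, -1.485, -0.129573)  len=1.3296
  (v5,v7,v1) [++-] → (0.0961, 0.160347, 1.2)–(0.0961, -1.485, 1.2)  len=1.6453
  (v3,v7,v2) [-+-] → (0.0961, 1.485, 1.2)–(0.0961, 1.485, 0.129573)  len=1.0704
  (v6,v4,v2) [++-] → (0.0961, -0.160347, -1.2)–(0.0961, 1.485, -1.2)  len=1.6453
  (v2,v7,v6) [-++] → (0.0961, 1.485, 0.129573)–(0.0961, 1.485, -1.2)  len=1.3296

Chained into 1 loop(s):
  loop 1: 8 segments, perimeter = 10.7400
Total perimeter = 10.740


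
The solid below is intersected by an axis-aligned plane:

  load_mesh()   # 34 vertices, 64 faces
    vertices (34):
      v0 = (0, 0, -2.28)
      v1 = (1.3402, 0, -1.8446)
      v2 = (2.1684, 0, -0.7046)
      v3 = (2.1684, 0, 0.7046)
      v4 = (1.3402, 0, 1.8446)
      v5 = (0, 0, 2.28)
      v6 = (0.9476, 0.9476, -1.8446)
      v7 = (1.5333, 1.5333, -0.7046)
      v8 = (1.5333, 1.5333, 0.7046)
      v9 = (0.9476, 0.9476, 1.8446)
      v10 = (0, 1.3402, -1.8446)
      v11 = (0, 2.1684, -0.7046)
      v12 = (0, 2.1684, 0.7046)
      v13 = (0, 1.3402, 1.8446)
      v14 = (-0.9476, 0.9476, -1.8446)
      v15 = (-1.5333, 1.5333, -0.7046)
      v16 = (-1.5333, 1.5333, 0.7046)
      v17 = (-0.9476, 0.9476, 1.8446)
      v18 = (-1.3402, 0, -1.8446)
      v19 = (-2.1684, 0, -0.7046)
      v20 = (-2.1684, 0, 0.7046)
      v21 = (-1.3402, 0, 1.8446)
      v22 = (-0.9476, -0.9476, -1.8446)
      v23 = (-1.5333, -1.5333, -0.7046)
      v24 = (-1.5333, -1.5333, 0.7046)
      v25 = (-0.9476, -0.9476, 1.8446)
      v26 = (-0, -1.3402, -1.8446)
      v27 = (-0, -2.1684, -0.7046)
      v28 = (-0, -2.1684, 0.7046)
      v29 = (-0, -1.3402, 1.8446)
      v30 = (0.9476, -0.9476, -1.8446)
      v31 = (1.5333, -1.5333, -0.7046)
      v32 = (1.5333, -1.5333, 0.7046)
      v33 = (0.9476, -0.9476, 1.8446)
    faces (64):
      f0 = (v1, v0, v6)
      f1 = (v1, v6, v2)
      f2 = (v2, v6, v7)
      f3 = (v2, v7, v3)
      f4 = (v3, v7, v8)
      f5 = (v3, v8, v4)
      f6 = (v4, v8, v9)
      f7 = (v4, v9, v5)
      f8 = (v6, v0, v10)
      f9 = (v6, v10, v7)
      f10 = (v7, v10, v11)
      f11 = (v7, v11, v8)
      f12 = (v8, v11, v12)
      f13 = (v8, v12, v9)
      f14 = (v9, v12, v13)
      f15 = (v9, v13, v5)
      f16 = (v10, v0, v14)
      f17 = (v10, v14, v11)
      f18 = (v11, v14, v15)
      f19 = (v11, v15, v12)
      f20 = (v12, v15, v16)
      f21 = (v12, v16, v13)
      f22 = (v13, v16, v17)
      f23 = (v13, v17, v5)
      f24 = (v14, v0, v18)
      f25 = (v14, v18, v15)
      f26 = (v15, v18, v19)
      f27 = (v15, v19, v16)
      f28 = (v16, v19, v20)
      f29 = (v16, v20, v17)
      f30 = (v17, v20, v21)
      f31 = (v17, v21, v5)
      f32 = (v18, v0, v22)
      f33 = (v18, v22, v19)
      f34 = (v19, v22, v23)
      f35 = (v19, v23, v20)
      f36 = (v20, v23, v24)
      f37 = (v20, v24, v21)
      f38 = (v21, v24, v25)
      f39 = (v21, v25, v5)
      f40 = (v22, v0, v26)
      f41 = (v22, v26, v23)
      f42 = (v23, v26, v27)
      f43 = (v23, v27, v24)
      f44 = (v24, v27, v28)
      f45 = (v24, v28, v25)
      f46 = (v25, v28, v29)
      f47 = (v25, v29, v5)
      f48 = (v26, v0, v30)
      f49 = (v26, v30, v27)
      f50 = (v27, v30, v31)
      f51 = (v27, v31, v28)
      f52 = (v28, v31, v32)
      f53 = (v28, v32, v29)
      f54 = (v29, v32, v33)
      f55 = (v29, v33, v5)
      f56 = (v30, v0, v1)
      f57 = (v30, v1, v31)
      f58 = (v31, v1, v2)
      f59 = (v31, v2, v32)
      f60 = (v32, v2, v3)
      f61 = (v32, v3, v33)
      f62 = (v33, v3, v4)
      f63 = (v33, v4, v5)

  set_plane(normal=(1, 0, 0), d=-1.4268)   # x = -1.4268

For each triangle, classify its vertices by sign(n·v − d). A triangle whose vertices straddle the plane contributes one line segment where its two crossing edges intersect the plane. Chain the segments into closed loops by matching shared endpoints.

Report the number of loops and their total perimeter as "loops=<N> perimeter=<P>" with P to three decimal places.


Straddling triangles (18 of 64):
  (v11,v14,v15) [++-] → (-1.4268, 1.4268, -0.91189)–(-1.4268, 1.57741, -0.7046)  len=0.2562
  (v11,v15,v12) [+-+] → (-1.4268, 1.57741, -0.7046)–(-1.4268, 1.57741, -0.60672)  len=0.0979
  (v12,v15,v16) [+--] → (-1.4268, 1.57741, -0.60672)–(-1.4268, 1.57741, 0.7046)  len=1.3113
  (v12,v16,v13) [+-+] → (-1.4268, 1.57741, 0.7046)–(-1.4268, 1.51989, 0.783782)  len=0.0979
  (v13,v16,v17) [+-+] → (-1.4268, 1.51989, 0.783782)–(-1.4268, 1.4268, 0.91189)  len=0.1584
  (v14,v18,v15) [++-] → (-1.4268, 0.687643, -1.33334)–(-1.4268, 1.4268, -0.91189)  len=0.8509
  (v15,v18,v19) [-+-] → (-1.4268, 0.687643, -1.33334)–(-1.4268, 0, -1.7254)  len=0.7916
  (v16,v20,v17) [--+] → (-1.4268, 0.575639, 1.39712)–(-1.4268, 1.4268, 0.91189)  len=0.9798
  (v17,v20,v21) [+-+] → (-1.4268, 0.575639, 1.39712)–(-1.4268, 0, 1.7254)  len=0.6627
  (v18,v22,v19) [++-] → (-1.4268, -0.575639, -1.39712)–(-1.4268, 0, -1.7254)  len=0.6627
  (v19,v22,v23) [-+-] → (-1.4268, -0.575639, -1.39712)–(-1.4268, -1.4268, -0.91189)  len=0.9798
  (v20,v24,v21) [--+] → (-1.4268, -0.687643, 1.33334)–(-1.4268, 0, 1.7254)  len=0.7916
  (v21,v24,v25) [+-+] → (-1.4268, -0.687643, 1.33334)–(-1.4268, -1.4268, 0.91189)  len=0.8509
  (v22,v26,v23) [++-] → (-1.4268, -1.51989, -0.783782)–(-1.4268, -1.4268, -0.91189)  len=0.1584
  (v23,v26,v27) [-++] → (-1.4268, -1.51989, -0.783782)–(-1.4268, -1.57741, -0.7046)  len=0.0979
  (v23,v27,v24) [-+-] → (-1.4268, -1.57741, -0.7046)–(-1.4268, -1.57741, 0.60672)  len=1.3113
  (v24,v27,v28) [-++] → (-1.4268, -1.57741, 0.60672)–(-1.4268, -1.57741, 0.7046)  len=0.0979
  (v24,v28,v25) [-++] → (-1.4268, -1.57741, 0.7046)–(-1.4268, -1.4268, 0.91189)  len=0.2562

Chained into 1 loop(s):
  loop 1: 18 segments, perimeter = 10.4130
Total perimeter = 10.413

loops=1 perimeter=10.413


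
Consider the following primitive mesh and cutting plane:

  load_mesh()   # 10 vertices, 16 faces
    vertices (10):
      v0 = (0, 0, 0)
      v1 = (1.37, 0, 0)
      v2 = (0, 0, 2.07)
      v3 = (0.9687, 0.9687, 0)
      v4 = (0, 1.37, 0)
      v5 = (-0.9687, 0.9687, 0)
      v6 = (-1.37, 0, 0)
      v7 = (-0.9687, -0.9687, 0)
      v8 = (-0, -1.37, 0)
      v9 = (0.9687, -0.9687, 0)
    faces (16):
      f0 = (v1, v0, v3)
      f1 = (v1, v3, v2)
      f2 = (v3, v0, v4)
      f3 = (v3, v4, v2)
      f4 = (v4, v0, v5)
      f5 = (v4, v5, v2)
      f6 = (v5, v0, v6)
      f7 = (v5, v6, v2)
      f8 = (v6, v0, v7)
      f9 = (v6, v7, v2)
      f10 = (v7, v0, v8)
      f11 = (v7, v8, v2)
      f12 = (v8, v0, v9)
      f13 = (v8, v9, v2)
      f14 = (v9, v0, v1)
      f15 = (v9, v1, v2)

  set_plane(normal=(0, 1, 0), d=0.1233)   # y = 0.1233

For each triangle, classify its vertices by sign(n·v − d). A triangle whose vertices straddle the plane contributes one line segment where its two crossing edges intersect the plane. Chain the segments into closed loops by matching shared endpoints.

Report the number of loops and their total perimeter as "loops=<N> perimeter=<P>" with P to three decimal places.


loops=1 perimeter=7.261

Straddling triangles (8 of 16):
  (v1,v0,v3) [--+] → (0.1233, 0.1233, 0)–(1.31892, 0.1233, 0)  len=1.1956
  (v1,v3,v2) [-+-] → (1.31892, 0.1233, 0)–(0.1233, 0.1233, 1.80652)  len=2.1663
  (v3,v0,v4) [+-+] → (0.1233, 0.1233, 0)–(0, 0.1233, 0)  len=0.1233
  (v3,v4,v2) [++-] → (0, 0.1233, 1.8837)–(0.1233, 0.1233, 1.80652)  len=0.1455
  (v4,v0,v5) [+-+] → (0, 0.1233, 0)–(-0.1233, 0.1233, 0)  len=0.1233
  (v4,v5,v2) [++-] → (-0.1233, 0.1233, 1.80652)–(0, 0.1233, 1.8837)  len=0.1455
  (v5,v0,v6) [+--] → (-0.1233, 0.1233, 0)–(-1.31892, 0.1233, 0)  len=1.1956
  (v5,v6,v2) [+--] → (-1.31892, 0.1233, 0)–(-0.1233, 0.1233, 1.80652)  len=2.1663

Chained into 1 loop(s):
  loop 1: 8 segments, perimeter = 7.2614
Total perimeter = 7.261


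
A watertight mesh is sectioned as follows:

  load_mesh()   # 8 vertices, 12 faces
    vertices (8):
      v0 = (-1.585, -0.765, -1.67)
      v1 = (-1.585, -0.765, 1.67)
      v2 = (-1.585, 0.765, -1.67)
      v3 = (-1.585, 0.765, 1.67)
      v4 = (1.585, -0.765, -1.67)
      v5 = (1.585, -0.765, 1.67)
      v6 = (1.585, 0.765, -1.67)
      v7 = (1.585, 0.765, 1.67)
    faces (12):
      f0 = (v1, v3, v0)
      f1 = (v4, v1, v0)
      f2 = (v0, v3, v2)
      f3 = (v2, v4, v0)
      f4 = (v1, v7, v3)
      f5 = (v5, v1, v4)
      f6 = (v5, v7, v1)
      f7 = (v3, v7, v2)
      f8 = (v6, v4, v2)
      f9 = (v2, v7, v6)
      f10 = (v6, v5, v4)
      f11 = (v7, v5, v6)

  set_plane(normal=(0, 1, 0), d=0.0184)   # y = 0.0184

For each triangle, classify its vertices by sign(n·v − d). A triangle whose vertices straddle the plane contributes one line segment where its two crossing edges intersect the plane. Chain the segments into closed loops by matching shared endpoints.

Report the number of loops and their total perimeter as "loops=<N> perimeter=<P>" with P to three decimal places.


loops=1 perimeter=13.020

Straddling triangles (8 of 12):
  (v1,v3,v0) [-+-] → (-1.585, 0.0184, 1.67)–(-1.585, 0.0184, 0.0401673)  len=1.6298
  (v0,v3,v2) [-++] → (-1.585, 0.0184, 0.0401673)–(-1.585, 0.0184, -1.67)  len=1.7102
  (v2,v4,v0) [+--] → (-0.0381229, 0.0184, -1.67)–(-1.585, 0.0184, -1.67)  len=1.5469
  (v1,v7,v3) [-++] → (0.0381229, 0.0184, 1.67)–(-1.585, 0.0184, 1.67)  len=1.6231
  (v5,v7,v1) [-+-] → (1.585, 0.0184, 1.67)–(0.0381229, 0.0184, 1.67)  len=1.5469
  (v6,v4,v2) [+-+] → (1.585, 0.0184, -1.67)–(-0.0381229, 0.0184, -1.67)  len=1.6231
  (v6,v5,v4) [+--] → (1.585, 0.0184, -0.0401673)–(1.585, 0.0184, -1.67)  len=1.6298
  (v7,v5,v6) [+-+] → (1.585, 0.0184, 1.67)–(1.585, 0.0184, -0.0401673)  len=1.7102

Chained into 1 loop(s):
  loop 1: 8 segments, perimeter = 13.0200
Total perimeter = 13.020


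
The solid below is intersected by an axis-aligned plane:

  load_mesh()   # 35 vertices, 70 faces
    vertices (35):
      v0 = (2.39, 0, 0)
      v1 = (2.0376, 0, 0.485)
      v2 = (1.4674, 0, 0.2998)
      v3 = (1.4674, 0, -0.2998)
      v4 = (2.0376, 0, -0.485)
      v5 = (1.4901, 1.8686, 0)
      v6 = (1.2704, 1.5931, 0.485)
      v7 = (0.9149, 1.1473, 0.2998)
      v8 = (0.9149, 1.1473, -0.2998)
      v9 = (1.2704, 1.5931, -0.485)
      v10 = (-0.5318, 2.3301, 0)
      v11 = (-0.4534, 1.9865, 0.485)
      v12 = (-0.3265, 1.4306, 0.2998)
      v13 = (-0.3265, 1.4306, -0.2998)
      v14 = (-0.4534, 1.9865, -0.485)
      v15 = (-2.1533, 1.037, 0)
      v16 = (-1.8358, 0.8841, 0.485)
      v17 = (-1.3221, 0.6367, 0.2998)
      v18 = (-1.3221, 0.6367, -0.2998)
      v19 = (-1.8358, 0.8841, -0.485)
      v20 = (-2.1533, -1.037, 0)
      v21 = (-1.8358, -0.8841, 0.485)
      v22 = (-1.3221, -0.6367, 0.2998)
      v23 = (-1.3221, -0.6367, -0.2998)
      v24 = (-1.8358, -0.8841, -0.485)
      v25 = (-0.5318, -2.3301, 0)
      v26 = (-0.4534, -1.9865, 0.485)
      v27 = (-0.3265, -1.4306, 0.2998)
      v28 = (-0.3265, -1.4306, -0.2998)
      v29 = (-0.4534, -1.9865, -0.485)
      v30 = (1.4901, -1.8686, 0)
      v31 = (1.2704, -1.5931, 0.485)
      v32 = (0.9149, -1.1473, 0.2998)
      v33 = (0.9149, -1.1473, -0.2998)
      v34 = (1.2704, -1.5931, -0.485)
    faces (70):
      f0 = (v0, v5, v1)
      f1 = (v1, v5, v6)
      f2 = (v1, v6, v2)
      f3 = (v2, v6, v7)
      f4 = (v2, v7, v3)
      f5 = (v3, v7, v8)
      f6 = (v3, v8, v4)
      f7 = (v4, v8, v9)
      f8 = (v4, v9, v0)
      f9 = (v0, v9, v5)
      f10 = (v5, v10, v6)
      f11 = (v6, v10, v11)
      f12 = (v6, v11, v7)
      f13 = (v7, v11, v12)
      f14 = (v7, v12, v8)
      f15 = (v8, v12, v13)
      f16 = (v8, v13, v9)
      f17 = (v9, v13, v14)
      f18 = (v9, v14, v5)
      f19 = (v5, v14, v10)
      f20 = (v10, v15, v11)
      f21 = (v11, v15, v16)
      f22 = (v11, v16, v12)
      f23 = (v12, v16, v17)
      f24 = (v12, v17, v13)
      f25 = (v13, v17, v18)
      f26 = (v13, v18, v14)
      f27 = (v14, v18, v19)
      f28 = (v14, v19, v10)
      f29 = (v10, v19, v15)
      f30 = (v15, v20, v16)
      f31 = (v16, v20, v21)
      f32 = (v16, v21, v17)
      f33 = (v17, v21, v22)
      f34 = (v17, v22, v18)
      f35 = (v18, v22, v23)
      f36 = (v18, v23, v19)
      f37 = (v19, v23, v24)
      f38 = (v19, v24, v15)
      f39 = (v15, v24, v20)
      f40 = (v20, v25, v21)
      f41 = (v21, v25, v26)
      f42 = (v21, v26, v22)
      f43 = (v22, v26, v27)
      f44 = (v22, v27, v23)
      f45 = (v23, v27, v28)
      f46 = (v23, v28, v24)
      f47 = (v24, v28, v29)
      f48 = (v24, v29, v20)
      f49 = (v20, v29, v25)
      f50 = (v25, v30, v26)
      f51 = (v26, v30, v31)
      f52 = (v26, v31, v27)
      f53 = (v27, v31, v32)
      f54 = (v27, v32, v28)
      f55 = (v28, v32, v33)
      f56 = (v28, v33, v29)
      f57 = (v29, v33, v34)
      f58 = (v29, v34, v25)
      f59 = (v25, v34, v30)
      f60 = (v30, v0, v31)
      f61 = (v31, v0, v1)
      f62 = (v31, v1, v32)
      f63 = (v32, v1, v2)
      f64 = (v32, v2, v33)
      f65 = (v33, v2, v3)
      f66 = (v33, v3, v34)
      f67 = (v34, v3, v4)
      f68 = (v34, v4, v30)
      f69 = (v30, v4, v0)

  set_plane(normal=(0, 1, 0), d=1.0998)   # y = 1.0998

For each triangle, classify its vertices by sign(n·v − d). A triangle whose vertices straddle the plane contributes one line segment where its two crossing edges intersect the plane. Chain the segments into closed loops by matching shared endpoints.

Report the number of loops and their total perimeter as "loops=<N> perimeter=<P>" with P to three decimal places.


loops=2 perimeter=6.693

Straddling triangles (20 of 70):
  (v0,v5,v1) [-+-] → (1.86035, 1.0998, 0)–(1.71536, 1.0998, 0.199544)  len=0.2467
  (v1,v5,v6) [-++] → (1.71536, 1.0998, 0.199544)–(1.50796, 1.0998, 0.485)  len=0.3528
  (v1,v6,v2) [-+-] → (1.50796, 1.0998, 0.485)–(1.3314, 1.0998, 0.427653)  len=0.1856
  (v2,v6,v7) [-++] → (1.3314, 1.0998, 0.427653)–(0.937774, 1.0998, 0.2998)  len=0.4139
  (v2,v7,v3) [-+-] → (0.937774, 1.0998, 0.2998)–(0.937774, 1.0998, 0.274976)  len=0.0248
  (v3,v7,v8) [-++] → (0.937774, 1.0998, 0.274976)–(0.937774, 1.0998, -0.2998)  len=0.5748
  (v3,v8,v4) [-+-] → (0.937774, 1.0998, -0.2998)–(0.961382, 1.0998, -0.307468)  len=0.0248
  (v4,v8,v9) [-++] → (0.961382, 1.0998, -0.307468)–(1.50796, 1.0998, -0.485)  len=0.5747
  (v4,v9,v0) [-+-] → (1.50796, 1.0998, -0.485)–(1.61708, 1.0998, -0.334821)  len=0.1856
  (v0,v9,v5) [-++] → (1.61708, 1.0998, -0.334821)–(1.86035, 1.0998, 0)  len=0.4139
  (v10,v15,v11) [+-+] → (-2.07455, 1.0998, 0)–(-2.04087, 1.0998, 0.0320779)  len=0.0465
  (v11,v15,v16) [+--] → (-2.04087, 1.0998, 0.0320779)–(-1.56531, 1.0998, 0.485)  len=0.6567
  (v11,v16,v12) [+-+] → (-1.56531, 1.0998, 0.485)–(-1.24009, 1.0998, 0.411903)  len=0.3333
  (v12,v16,v17) [+--] → (-1.24009, 1.0998, 0.411903)–(-0.741344, 1.0998, 0.2998)  len=0.5112
  (v12,v17,v13) [+-+] → (-0.741344, 1.0998, 0.2998)–(-0.741344, 1.0998, -0.0499604)  len=0.3498
  (v13,v17,v18) [+--] → (-0.741344, 1.0998, -0.0499604)–(-0.741344, 1.0998, -0.2998)  len=0.2498
  (v13,v18,v14) [+-+] → (-0.741344, 1.0998, -0.2998)–(-1.02406, 1.0998, -0.36334)  len=0.2898
  (v14,v18,v19) [+--] → (-1.02406, 1.0998, -0.36334)–(-1.56531, 1.0998, -0.485)  len=0.5548
  (v14,v19,v10) [+-+] → (-1.56531, 1.0998, -0.485)–(-1.64128, 1.0998, -0.412652)  len=0.1049
  (v10,v19,v15) [+--] → (-1.64128, 1.0998, -0.412652)–(-2.07455, 1.0998, 0)  len=0.5983

Chained into 2 loop(s):
  loop 1: 10 segments, perimeter = 2.9976
  loop 2: 10 segments, perimeter = 3.6951
Total perimeter = 6.693


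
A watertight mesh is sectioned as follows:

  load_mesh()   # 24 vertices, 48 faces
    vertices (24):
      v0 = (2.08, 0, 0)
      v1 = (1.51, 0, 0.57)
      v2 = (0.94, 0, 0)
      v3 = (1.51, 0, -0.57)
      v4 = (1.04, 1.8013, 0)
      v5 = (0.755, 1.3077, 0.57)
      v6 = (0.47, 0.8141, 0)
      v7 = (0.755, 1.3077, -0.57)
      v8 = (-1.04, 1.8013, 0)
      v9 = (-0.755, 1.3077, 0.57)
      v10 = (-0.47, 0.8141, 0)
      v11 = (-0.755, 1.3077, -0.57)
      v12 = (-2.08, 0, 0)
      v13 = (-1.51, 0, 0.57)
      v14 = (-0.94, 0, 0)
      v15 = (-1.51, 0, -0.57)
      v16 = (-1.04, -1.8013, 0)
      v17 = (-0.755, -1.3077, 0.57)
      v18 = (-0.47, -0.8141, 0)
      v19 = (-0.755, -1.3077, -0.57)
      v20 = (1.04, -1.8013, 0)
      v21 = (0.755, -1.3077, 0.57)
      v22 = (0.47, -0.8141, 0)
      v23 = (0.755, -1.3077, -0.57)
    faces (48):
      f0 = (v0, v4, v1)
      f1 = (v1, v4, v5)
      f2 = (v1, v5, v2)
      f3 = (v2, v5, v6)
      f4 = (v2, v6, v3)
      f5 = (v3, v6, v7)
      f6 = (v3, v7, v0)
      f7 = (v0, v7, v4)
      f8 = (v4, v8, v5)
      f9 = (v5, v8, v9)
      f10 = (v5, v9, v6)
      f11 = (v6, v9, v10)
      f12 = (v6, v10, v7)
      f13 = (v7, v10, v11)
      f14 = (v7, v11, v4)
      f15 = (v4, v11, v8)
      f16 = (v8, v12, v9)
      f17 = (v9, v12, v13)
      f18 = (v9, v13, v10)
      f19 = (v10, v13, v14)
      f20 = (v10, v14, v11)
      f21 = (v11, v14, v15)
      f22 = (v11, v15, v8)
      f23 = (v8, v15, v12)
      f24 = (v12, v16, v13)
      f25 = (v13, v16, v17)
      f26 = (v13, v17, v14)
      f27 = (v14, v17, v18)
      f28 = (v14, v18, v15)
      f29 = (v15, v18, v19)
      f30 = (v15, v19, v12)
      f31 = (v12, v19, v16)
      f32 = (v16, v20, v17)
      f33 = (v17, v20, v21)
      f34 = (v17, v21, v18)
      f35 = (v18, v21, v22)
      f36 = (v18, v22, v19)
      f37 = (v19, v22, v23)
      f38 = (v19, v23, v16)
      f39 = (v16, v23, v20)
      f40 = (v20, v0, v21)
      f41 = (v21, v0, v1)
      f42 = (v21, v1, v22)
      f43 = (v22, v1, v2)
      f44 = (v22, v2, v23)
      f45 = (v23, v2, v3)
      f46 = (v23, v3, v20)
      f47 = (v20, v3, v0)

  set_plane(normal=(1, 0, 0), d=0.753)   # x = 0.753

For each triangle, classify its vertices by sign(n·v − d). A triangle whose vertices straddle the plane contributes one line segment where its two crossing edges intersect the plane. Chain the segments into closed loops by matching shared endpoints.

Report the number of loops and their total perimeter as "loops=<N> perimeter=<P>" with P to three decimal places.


Straddling triangles (20 of 48):
  (v2,v5,v6) [++-] → (0.753, 1.30424, 0.566)–(0.753, 0.323908, 0)  len=1.1320
  (v2,v6,v3) [+-+] → (0.753, 0.323908, 0)–(0.753, 0.592571, -0.155106)  len=0.3102
  (v3,v6,v7) [+-+] → (0.753, 0.592571, -0.155106)–(0.753, 1.30424, -0.566)  len=0.8218
  (v4,v8,v5) [+-+] → (0.753, 1.8013, 0)–(0.753, 1.30825, 0.569365)  len=0.7532
  (v5,v8,v9) [+--] → (0.753, 1.30825, 0.569365)–(0.753, 1.3077, 0.57)  len=0.0008
  (v5,v9,v6) [+--] → (0.753, 1.3077, 0.57)–(0.753, 1.30424, 0.566)  len=0.0053
  (v6,v10,v7) [--+] → (0.753, 1.30689, -0.569069)–(0.753, 1.30424, -0.566)  len=0.0041
  (v7,v10,v11) [+--] → (0.753, 1.30689, -0.569069)–(0.753, 1.3077, -0.57)  len=0.0012
  (v7,v11,v4) [+-+] → (0.753, 1.3077, -0.57)–(0.753, 1.72238, -0.0911365)  len=0.6335
  (v4,v11,v8) [+--] → (0.753, 1.72238, -0.0911365)–(0.753, 1.8013, 0)  len=0.1206
  (v16,v20,v17) [-+-] → (0.753, -1.8013, 0)–(0.753, -1.72238, 0.0911365)  len=0.1206
  (v17,v20,v21) [-++] → (0.753, -1.72238, 0.0911365)–(0.753, -1.3077, 0.57)  len=0.6335
  (v17,v21,v18) [-+-] → (0.753, -1.3077, 0.57)–(0.753, -1.30689, 0.569069)  len=0.0012
  (v18,v21,v22) [-+-] → (0.753, -1.30689, 0.569069)–(0.753, -1.30424, 0.566)  len=0.0041
  (v19,v22,v23) [--+] → (0.753, -1.30424, -0.566)–(0.753, -1.3077, -0.57)  len=0.0053
  (v19,v23,v16) [-+-] → (0.753, -1.3077, -0.57)–(0.753, -1.30825, -0.569365)  len=0.0008
  (v16,v23,v20) [-++] → (0.753, -1.30825, -0.569365)–(0.753, -1.8013, 0)  len=0.7532
  (v21,v1,v22) [++-] → (0.753, -0.592571, 0.155106)–(0.753, -1.30424, 0.566)  len=0.8218
  (v22,v1,v2) [-++] → (0.753, -0.592571, 0.155106)–(0.753, -0.323908, 0)  len=0.3102
  (v22,v2,v23) [-++] → (0.753, -0.323908, 0)–(0.753, -1.30424, -0.566)  len=1.1320

Chained into 2 loop(s):
  loop 1: 10 segments, perimeter = 3.7826
  loop 2: 10 segments, perimeter = 3.7826
Total perimeter = 7.565

loops=2 perimeter=7.565


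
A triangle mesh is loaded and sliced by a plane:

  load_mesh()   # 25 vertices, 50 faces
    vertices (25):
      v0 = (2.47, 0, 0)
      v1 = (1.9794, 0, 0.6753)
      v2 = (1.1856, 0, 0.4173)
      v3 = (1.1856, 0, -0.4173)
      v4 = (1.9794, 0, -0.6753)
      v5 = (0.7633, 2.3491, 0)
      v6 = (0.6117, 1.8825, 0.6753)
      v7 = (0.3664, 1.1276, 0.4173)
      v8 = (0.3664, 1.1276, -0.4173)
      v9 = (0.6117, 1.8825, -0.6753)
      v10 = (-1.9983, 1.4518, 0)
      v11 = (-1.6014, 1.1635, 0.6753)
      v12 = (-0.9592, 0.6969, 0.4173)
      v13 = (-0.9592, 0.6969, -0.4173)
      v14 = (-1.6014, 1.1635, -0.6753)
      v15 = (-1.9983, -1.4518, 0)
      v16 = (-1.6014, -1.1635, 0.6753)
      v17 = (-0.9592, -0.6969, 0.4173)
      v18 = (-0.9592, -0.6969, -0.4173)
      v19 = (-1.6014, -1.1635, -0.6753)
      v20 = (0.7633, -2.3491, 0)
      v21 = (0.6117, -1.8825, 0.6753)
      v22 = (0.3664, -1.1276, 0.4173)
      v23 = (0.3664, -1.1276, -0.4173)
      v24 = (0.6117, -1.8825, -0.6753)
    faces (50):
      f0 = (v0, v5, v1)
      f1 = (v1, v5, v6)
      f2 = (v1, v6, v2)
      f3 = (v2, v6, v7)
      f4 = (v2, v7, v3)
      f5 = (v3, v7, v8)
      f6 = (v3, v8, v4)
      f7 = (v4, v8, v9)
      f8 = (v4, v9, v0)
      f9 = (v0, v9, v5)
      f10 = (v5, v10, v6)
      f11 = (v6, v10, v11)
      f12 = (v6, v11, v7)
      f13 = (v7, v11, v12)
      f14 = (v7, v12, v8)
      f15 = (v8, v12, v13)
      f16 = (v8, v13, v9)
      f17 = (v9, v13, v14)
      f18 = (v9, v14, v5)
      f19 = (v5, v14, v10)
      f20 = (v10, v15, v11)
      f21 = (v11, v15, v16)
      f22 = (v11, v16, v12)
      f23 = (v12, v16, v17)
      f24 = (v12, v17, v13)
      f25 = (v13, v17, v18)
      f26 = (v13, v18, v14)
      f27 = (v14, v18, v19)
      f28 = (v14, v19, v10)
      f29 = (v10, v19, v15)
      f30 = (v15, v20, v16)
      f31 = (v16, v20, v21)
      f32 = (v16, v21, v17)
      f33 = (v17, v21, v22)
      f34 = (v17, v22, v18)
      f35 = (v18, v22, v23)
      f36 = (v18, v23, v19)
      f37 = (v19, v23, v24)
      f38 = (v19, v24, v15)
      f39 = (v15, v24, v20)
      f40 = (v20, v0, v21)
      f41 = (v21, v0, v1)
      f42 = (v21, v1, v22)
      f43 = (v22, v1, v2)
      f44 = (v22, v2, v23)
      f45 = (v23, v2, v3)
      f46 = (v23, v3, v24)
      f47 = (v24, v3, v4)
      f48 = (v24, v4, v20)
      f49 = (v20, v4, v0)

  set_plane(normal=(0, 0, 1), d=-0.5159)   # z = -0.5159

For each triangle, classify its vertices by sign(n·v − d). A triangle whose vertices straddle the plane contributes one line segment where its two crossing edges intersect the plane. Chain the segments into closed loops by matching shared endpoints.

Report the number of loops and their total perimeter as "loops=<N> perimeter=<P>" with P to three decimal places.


Straddling triangles (20 of 50):
  (v3,v8,v4) [++-] → (0.982841, 0.696664, -0.5159)–(1.48897, 0, -0.5159)  len=0.8611
  (v4,v8,v9) [-+-] → (0.982841, 0.696664, -0.5159)–(0.460146, 1.4161, -0.5159)  len=0.8893
  (v4,v9,v0) [--+] → (1.05034, 1.43815, -0.5159)–(2.0952, 0, -0.5159)  len=1.7776
  (v0,v9,v5) [+-+] → (1.05034, 1.43815, -0.5159)–(0.647484, 1.99264, -0.5159)  len=0.6854
  (v8,v13,v9) [++-] → (-0.358848, 1.15, -0.5159)–(0.460146, 1.4161, -0.5159)  len=0.8611
  (v9,v13,v14) [-+-] → (-0.358848, 1.15, -0.5159)–(-1.20463, 0.875221, -0.5159)  len=0.8893
  (v9,v14,v5) [--+] → (-1.04323, 1.44335, -0.5159)–(0.647484, 1.99264, -0.5159)  len=1.7777
  (v5,v14,v10) [+-+] → (-1.04323, 1.44335, -0.5159)–(-1.69509, 1.23155, -0.5159)  len=0.6854
  (v13,v18,v14) [++-] → (-1.20463, 0.0140901, -0.5159)–(-1.20463, 0.875221, -0.5159)  len=0.8611
  (v14,v18,v19) [-+-] → (-1.20463, 0.0140901, -0.5159)–(-1.20463, -0.875221, -0.5159)  len=0.8893
  (v14,v19,v10) [--+] → (-1.69509, -0.546176, -0.5159)–(-1.69509, 1.23155, -0.5159)  len=1.7777
  (v10,v19,v15) [+-+] → (-1.69509, -0.546176, -0.5159)–(-1.69509, -1.23155, -0.5159)  len=0.6854
  (v18,v23,v19) [++-] → (-0.385635, -1.14132, -0.5159)–(-1.20463, -0.875221, -0.5159)  len=0.8611
  (v19,v23,v24) [-+-] → (-0.385635, -1.14132, -0.5159)–(0.460146, -1.4161, -0.5159)  len=0.8893
  (v19,v24,v15) [--+] → (-0.00437286, -1.78084, -0.5159)–(-1.69509, -1.23155, -0.5159)  len=1.7777
  (v15,v24,v20) [+-+] → (-0.00437286, -1.78084, -0.5159)–(0.647484, -1.99264, -0.5159)  len=0.6854
  (v23,v3,v24) [++-] → (0.966272, -0.719436, -0.5159)–(0.460146, -1.4161, -0.5159)  len=0.8611
  (v24,v3,v4) [-+-] → (0.966272, -0.719436, -0.5159)–(1.48897, 0, -0.5159)  len=0.8893
  (v24,v4,v20) [--+] → (1.69235, -0.554489, -0.5159)–(0.647484, -1.99264, -0.5159)  len=1.7776
  (v20,v4,v0) [+-+] → (1.69235, -0.554489, -0.5159)–(2.0952, 0, -0.5159)  len=0.6854

Chained into 2 loop(s):
  loop 1: 10 segments, perimeter = 8.7521
  loop 2: 10 segments, perimeter = 12.3154
Total perimeter = 21.067

loops=2 perimeter=21.067


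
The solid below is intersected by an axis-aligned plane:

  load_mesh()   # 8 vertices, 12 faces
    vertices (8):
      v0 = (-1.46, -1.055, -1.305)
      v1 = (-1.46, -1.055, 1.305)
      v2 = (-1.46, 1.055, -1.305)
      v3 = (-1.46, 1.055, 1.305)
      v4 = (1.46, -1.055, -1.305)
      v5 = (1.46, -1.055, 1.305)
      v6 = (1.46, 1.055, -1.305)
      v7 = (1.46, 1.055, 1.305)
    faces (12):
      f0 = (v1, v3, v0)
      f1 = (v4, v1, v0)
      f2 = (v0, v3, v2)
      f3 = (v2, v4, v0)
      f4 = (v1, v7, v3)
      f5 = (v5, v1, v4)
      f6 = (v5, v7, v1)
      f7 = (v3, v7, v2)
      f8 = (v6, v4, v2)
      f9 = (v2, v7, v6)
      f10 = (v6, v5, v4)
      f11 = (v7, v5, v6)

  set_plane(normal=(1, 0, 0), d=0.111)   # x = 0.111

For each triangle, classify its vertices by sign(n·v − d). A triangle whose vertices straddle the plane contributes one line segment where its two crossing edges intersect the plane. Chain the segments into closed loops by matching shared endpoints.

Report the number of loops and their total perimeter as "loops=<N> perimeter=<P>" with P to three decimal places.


Straddling triangles (8 of 12):
  (v4,v1,v0) [+--] → (0.111, -1.055, -0.0992158)–(0.111, -1.055, -1.305)  len=1.2058
  (v2,v4,v0) [-+-] → (0.111, -0.0802089, -1.305)–(0.111, -1.055, -1.305)  len=0.9748
  (v1,v7,v3) [-+-] → (0.111, 0.0802089, 1.305)–(0.111, 1.055, 1.305)  len=0.9748
  (v5,v1,v4) [+-+] → (0.111, -1.055, 1.305)–(0.111, -1.055, -0.0992158)  len=1.4042
  (v5,v7,v1) [++-] → (0.111, 0.0802089, 1.305)–(0.111, -1.055, 1.305)  len=1.1352
  (v3,v7,v2) [-+-] → (0.111, 1.055, 1.305)–(0.111, 1.055, 0.0992158)  len=1.2058
  (v6,v4,v2) [++-] → (0.111, -0.0802089, -1.305)–(0.111, 1.055, -1.305)  len=1.1352
  (v2,v7,v6) [-++] → (0.111, 1.055, 0.0992158)–(0.111, 1.055, -1.305)  len=1.4042

Chained into 1 loop(s):
  loop 1: 8 segments, perimeter = 9.4400
Total perimeter = 9.440

loops=1 perimeter=9.440


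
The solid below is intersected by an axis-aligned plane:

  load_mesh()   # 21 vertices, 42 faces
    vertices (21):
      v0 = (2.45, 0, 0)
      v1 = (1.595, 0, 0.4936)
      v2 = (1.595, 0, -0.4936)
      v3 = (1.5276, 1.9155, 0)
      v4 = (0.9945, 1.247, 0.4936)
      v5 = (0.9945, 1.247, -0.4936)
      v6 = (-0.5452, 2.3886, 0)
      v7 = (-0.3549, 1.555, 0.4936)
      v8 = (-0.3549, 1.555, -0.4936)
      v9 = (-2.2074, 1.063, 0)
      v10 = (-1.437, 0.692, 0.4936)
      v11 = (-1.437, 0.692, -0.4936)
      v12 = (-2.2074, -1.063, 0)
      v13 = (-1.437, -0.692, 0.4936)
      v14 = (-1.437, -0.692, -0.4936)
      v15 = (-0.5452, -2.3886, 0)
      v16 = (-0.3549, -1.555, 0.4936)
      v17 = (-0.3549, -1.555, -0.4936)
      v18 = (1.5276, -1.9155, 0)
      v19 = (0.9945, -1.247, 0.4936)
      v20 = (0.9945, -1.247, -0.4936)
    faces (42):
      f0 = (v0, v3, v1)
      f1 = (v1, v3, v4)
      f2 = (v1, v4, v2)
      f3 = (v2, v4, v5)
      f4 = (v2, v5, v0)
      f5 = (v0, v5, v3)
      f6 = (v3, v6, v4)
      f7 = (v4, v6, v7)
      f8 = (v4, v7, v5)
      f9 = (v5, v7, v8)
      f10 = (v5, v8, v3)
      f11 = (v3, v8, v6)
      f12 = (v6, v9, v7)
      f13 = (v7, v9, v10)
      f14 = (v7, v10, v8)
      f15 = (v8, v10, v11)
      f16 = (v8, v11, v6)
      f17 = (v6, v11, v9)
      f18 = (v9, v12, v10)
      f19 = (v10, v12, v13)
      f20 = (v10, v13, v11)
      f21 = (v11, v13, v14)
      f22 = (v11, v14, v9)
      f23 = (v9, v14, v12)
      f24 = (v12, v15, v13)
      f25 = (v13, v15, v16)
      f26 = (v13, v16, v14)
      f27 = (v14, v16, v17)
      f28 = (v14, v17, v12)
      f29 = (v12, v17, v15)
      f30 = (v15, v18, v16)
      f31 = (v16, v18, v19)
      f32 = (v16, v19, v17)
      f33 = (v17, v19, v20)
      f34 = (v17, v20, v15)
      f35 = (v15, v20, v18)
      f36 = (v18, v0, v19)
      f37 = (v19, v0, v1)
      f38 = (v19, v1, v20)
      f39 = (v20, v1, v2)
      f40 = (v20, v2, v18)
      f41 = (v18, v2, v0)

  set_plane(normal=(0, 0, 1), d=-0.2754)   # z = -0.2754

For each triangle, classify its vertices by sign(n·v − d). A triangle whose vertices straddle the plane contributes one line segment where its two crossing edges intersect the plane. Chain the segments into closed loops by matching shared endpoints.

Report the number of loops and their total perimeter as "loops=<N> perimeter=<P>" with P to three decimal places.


loops=2 perimeter=21.673

Straddling triangles (28 of 42):
  (v1,v4,v2) [++-] → (1.46227, 0.275623, -0.2754)–(1.595, 0, -0.2754)  len=0.3059
  (v2,v4,v5) [-+-] → (1.46227, 0.275623, -0.2754)–(0.9945, 1.247, -0.2754)  len=1.0781
  (v2,v5,v0) [--+] → (1.63792, 0.695753, -0.2754)–(1.97296, 0, -0.2754)  len=0.7722
  (v0,v5,v3) [+-+] → (1.63792, 0.695753, -0.2754)–(1.23016, 1.54252, -0.2754)  len=0.9398
  (v4,v7,v5) [++-] → (0.696243, 1.31508, -0.2754)–(0.9945, 1.247, -0.2754)  len=0.3059
  (v5,v7,v8) [-+-] → (0.696243, 1.31508, -0.2754)–(-0.3549, 1.555, -0.2754)  len=1.0782
  (v5,v8,v3) [--+] → (0.477275, 1.71436, -0.2754)–(1.23016, 1.54252, -0.2754)  len=0.7722
  (v3,v8,v6) [+-+] → (0.477275, 1.71436, -0.2754)–(-0.439024, 1.9235, -0.2754)  len=0.9399
  (v7,v10,v8) [++-] → (-0.594076, 1.36425, -0.2754)–(-0.3549, 1.555, -0.2754)  len=0.3059
  (v8,v10,v11) [-+-] → (-0.594076, 1.36425, -0.2754)–(-1.437, 0.692, -0.2754)  len=1.0782
  (v8,v11,v6) [--+] → (-1.04277, 1.442, -0.2754)–(-0.439024, 1.9235, -0.2754)  len=0.7722
  (v6,v11,v9) [+-+] → (-1.04277, 1.442, -0.2754)–(-1.77756, 0.856004, -0.2754)  len=0.9398
  (v10,v13,v11) [++-] → (-1.437, 0.386096, -0.2754)–(-1.437, 0.692, -0.2754)  len=0.3059
  (v11,v13,v14) [-+-] → (-1.437, 0.386096, -0.2754)–(-1.437, -0.692, -0.2754)  len=1.0781
  (v11,v14,v9) [--+] → (-1.77756, 0.0838124, -0.2754)–(-1.77756, 0.856004, -0.2754)  len=0.7722
  (v9,v14,v12) [+-+] → (-1.77756, 0.0838124, -0.2754)–(-1.77756, -0.856004, -0.2754)  len=0.9398
  (v13,v16,v14) [++-] → (-1.19782, -0.882748, -0.2754)–(-1.437, -0.692, -0.2754)  len=0.3059
  (v14,v16,v17) [-+-] → (-1.19782, -0.882748, -0.2754)–(-0.3549, -1.555, -0.2754)  len=1.0782
  (v14,v17,v12) [--+] → (-1.17381, -1.33751, -0.2754)–(-1.77756, -0.856004, -0.2754)  len=0.7722
  (v12,v17,v15) [+-+] → (-1.17381, -1.33751, -0.2754)–(-0.439024, -1.9235, -0.2754)  len=0.9398
  (v16,v19,v17) [++-] → (-0.0566432, -1.48692, -0.2754)–(-0.3549, -1.555, -0.2754)  len=0.3059
  (v17,v19,v20) [-+-] → (-0.0566432, -1.48692, -0.2754)–(0.9945, -1.247, -0.2754)  len=1.0782
  (v17,v20,v15) [--+] → (0.313863, -1.75165, -0.2754)–(-0.439024, -1.9235, -0.2754)  len=0.7722
  (v15,v20,v18) [+-+] → (0.313863, -1.75165, -0.2754)–(1.23016, -1.54252, -0.2754)  len=0.9399
  (v19,v1,v20) [++-] → (1.12723, -0.971377, -0.2754)–(0.9945, -1.247, -0.2754)  len=0.3059
  (v20,v1,v2) [-+-] → (1.12723, -0.971377, -0.2754)–(1.595, 0, -0.2754)  len=1.0781
  (v20,v2,v18) [--+] → (1.56521, -0.846763, -0.2754)–(1.23016, -1.54252, -0.2754)  len=0.7722
  (v18,v2,v0) [+-+] → (1.56521, -0.846763, -0.2754)–(1.97296, 0, -0.2754)  len=0.9398

Chained into 2 loop(s):
  loop 1: 14 segments, perimeter = 9.6885
  loop 2: 14 segments, perimeter = 11.9845
Total perimeter = 21.673


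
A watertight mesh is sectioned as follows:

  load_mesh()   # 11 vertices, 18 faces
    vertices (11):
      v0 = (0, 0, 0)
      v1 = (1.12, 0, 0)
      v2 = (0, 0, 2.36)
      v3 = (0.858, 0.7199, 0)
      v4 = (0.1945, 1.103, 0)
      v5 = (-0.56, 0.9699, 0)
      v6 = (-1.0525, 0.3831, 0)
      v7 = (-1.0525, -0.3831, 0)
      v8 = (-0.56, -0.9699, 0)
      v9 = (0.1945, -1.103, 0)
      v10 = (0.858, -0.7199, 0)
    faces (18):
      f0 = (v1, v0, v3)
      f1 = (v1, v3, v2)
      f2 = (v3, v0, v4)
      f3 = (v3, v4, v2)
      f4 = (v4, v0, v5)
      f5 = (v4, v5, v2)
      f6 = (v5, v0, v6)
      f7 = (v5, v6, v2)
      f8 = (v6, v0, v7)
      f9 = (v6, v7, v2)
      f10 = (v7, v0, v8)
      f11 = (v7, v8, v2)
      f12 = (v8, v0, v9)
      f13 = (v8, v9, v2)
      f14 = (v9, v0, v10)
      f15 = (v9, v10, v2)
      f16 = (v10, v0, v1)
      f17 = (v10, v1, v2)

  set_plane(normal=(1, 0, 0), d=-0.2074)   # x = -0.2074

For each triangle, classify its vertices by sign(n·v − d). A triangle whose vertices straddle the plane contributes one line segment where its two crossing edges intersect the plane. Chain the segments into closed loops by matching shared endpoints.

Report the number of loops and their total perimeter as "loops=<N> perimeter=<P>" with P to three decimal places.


Straddling triangles (10 of 18):
  (v4,v0,v5) [++-] → (-0.2074, 0.359209, 0)–(-0.2074, 1.0321, 0)  len=0.6729
  (v4,v5,v2) [+-+] → (-0.2074, 1.0321, 0)–(-0.2074, 0.359209, 1.48596)  len=1.6312
  (v5,v0,v6) [-+-] → (-0.2074, 0.359209, 0)–(-0.2074, 0.0754916, 0)  len=0.2837
  (v5,v6,v2) [--+] → (-0.2074, 0.0754916, 1.89495)–(-0.2074, 0.359209, 1.48596)  len=0.4978
  (v6,v0,v7) [-+-] → (-0.2074, 0.0754916, 0)–(-0.2074, -0.0754916, 0)  len=0.1510
  (v6,v7,v2) [--+] → (-0.2074, -0.0754916, 1.89495)–(-0.2074, 0.0754916, 1.89495)  len=0.1510
  (v7,v0,v8) [-+-] → (-0.2074, -0.0754916, 0)–(-0.2074, -0.359209, 0)  len=0.2837
  (v7,v8,v2) [--+] → (-0.2074, -0.359209, 1.48596)–(-0.2074, -0.0754916, 1.89495)  len=0.4978
  (v8,v0,v9) [-++] → (-0.2074, -0.359209, 0)–(-0.2074, -1.0321, 0)  len=0.6729
  (v8,v9,v2) [-++] → (-0.2074, -1.0321, 0)–(-0.2074, -0.359209, 1.48596)  len=1.6312

Chained into 1 loop(s):
  loop 1: 10 segments, perimeter = 6.4731
Total perimeter = 6.473

loops=1 perimeter=6.473


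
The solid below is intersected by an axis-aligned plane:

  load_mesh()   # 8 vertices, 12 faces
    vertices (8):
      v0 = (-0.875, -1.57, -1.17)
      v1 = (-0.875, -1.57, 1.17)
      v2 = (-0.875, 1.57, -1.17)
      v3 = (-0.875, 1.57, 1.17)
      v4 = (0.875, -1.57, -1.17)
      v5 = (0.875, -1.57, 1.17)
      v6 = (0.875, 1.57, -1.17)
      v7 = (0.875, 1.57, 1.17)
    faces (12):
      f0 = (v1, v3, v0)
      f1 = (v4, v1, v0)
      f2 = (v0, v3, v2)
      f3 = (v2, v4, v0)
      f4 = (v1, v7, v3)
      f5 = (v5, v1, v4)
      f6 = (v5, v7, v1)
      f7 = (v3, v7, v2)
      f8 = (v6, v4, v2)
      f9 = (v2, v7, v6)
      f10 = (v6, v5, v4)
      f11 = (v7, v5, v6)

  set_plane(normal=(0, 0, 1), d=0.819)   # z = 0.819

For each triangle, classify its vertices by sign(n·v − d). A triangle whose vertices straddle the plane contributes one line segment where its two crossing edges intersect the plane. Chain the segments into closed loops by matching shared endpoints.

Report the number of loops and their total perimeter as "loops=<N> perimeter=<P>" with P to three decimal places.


Straddling triangles (8 of 12):
  (v1,v3,v0) [++-] → (-0.875, 1.099, 0.819)–(-0.875, -1.57, 0.819)  len=2.6690
  (v4,v1,v0) [-+-] → (-0.6125, -1.57, 0.819)–(-0.875, -1.57, 0.819)  len=0.2625
  (v0,v3,v2) [-+-] → (-0.875, 1.099, 0.819)–(-0.875, 1.57, 0.819)  len=0.4710
  (v5,v1,v4) [++-] → (-0.6125, -1.57, 0.819)–(0.875, -1.57, 0.819)  len=1.4875
  (v3,v7,v2) [++-] → (0.6125, 1.57, 0.819)–(-0.875, 1.57, 0.819)  len=1.4875
  (v2,v7,v6) [-+-] → (0.6125, 1.57, 0.819)–(0.875, 1.57, 0.819)  len=0.2625
  (v6,v5,v4) [-+-] → (0.875, -1.099, 0.819)–(0.875, -1.57, 0.819)  len=0.4710
  (v7,v5,v6) [++-] → (0.875, -1.099, 0.819)–(0.875, 1.57, 0.819)  len=2.6690

Chained into 1 loop(s):
  loop 1: 8 segments, perimeter = 9.7800
Total perimeter = 9.780

loops=1 perimeter=9.780


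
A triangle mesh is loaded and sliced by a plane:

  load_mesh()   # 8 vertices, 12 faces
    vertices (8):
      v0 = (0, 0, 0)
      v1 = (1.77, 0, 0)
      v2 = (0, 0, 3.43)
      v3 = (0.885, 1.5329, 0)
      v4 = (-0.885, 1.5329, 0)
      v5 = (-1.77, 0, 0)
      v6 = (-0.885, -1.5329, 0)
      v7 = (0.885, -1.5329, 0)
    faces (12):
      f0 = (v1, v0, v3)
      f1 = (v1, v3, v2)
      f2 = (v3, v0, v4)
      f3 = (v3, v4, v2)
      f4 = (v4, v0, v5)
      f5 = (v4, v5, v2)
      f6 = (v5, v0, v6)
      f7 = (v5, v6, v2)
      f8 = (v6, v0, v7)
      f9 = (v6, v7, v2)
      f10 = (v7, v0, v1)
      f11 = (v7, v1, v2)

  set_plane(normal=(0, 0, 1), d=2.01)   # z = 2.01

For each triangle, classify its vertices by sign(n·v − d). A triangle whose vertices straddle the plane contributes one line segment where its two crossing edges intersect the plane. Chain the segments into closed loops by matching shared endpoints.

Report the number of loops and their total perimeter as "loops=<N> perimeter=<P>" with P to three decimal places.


Straddling triangles (6 of 12):
  (v1,v3,v2) [--+] → (0.366385, 0.634612, 2.01)–(0.73277, 0, 2.01)  len=0.7328
  (v3,v4,v2) [--+] → (-0.366385, 0.634612, 2.01)–(0.366385, 0.634612, 2.01)  len=0.7328
  (v4,v5,v2) [--+] → (-0.73277, 0, 2.01)–(-0.366385, 0.634612, 2.01)  len=0.7328
  (v5,v6,v2) [--+] → (-0.366385, -0.634612, 2.01)–(-0.73277, 0, 2.01)  len=0.7328
  (v6,v7,v2) [--+] → (0.366385, -0.634612, 2.01)–(-0.366385, -0.634612, 2.01)  len=0.7328
  (v7,v1,v2) [--+] → (0.73277, 0, 2.01)–(0.366385, -0.634612, 2.01)  len=0.7328

Chained into 1 loop(s):
  loop 1: 6 segments, perimeter = 4.3967
Total perimeter = 4.397

loops=1 perimeter=4.397


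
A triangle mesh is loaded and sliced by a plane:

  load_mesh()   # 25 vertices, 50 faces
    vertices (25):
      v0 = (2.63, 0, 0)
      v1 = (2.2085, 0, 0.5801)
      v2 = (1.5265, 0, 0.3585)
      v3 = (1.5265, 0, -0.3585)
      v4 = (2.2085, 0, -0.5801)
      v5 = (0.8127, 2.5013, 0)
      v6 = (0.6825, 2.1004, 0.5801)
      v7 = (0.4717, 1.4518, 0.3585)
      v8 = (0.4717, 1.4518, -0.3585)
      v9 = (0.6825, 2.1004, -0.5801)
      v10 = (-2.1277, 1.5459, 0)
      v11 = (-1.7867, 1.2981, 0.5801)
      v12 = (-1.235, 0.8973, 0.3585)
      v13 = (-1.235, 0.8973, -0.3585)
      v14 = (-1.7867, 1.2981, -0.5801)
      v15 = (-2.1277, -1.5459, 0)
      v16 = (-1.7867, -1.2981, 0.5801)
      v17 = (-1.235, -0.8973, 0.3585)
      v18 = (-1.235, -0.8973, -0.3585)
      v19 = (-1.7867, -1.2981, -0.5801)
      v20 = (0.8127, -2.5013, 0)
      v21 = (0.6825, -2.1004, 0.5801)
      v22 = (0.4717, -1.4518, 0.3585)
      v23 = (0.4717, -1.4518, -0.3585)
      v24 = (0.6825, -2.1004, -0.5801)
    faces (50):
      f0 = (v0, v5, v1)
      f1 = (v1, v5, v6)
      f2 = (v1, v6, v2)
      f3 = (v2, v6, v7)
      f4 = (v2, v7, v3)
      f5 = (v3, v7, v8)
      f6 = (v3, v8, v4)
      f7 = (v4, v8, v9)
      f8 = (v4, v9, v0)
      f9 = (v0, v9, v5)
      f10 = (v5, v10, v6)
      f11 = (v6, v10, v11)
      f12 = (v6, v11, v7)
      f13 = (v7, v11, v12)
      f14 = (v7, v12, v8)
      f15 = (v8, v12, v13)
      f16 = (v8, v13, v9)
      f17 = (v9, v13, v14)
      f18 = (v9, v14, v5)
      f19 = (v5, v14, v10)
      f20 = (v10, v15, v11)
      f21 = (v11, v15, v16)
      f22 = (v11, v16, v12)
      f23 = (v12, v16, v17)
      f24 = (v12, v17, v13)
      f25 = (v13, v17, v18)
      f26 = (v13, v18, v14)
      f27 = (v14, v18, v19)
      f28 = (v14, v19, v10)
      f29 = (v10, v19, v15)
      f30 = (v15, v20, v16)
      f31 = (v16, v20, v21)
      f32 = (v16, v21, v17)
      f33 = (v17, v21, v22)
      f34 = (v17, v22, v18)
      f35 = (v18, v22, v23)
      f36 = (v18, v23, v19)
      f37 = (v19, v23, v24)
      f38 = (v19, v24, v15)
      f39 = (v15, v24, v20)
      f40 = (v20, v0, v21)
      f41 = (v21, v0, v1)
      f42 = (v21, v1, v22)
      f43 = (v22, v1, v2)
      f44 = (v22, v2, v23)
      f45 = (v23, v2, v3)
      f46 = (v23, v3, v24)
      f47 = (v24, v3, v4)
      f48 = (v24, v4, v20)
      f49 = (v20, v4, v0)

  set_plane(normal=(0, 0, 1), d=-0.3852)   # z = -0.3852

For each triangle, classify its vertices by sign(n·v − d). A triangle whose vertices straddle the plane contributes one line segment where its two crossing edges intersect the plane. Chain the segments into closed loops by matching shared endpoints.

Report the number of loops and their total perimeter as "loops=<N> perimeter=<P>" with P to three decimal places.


loops=2 perimeter=23.269

Straddling triangles (20 of 50):
  (v3,v8,v4) [++-] → (0.680962, 1.27688, -0.3852)–(1.60867, 0, -0.3852)  len=1.5783
  (v4,v8,v9) [-+-] → (0.680962, 1.27688, -0.3852)–(0.497099, 1.52995, -0.3852)  len=0.3128
  (v4,v9,v0) [--+] → (1.33681, 1.39471, -0.3852)–(2.35011, 0, -0.3852)  len=1.7240
  (v0,v9,v5) [+-+] → (1.33681, 1.39471, -0.3852)–(0.726244, 2.23509, -0.3852)  len=1.0388
  (v8,v13,v9) [++-] → (-1.00397, 1.04226, -0.3852)–(0.497099, 1.52995, -0.3852)  len=1.5783
  (v9,v13,v14) [-+-] → (-1.00397, 1.04226, -0.3852)–(-1.30147, 0.945591, -0.3852)  len=0.3128
  (v9,v14,v5) [--+] → (-0.913363, 1.70235, -0.3852)–(0.726244, 2.23509, -0.3852)  len=1.7240
  (v5,v14,v10) [+-+] → (-0.913363, 1.70235, -0.3852)–(-1.90127, 1.38135, -0.3852)  len=1.0387
  (v13,v18,v14) [++-] → (-1.30147, -0.632782, -0.3852)–(-1.30147, 0.945591, -0.3852)  len=1.5784
  (v14,v18,v19) [-+-] → (-1.30147, -0.632782, -0.3852)–(-1.30147, -0.945591, -0.3852)  len=0.3128
  (v14,v19,v10) [--+] → (-1.90127, -0.342583, -0.3852)–(-1.90127, 1.38135, -0.3852)  len=1.7239
  (v10,v19,v15) [+-+] → (-1.90127, -0.342583, -0.3852)–(-1.90127, -1.38135, -0.3852)  len=1.0388
  (v18,v23,v19) [++-] → (0.199591, -1.43328, -0.3852)–(-1.30147, -0.945591, -0.3852)  len=1.5783
  (v19,v23,v24) [-+-] → (0.199591, -1.43328, -0.3852)–(0.497099, -1.52995, -0.3852)  len=0.3128
  (v19,v24,v15) [--+] → (-0.261661, -1.9141, -0.3852)–(-1.90127, -1.38135, -0.3852)  len=1.7240
  (v15,v24,v20) [+-+] → (-0.261661, -1.9141, -0.3852)–(0.726244, -2.23509, -0.3852)  len=1.0387
  (v23,v3,v24) [++-] → (1.42481, -0.253072, -0.3852)–(0.497099, -1.52995, -0.3852)  len=1.5783
  (v24,v3,v4) [-+-] → (1.42481, -0.253072, -0.3852)–(1.60867, 0, -0.3852)  len=0.3128
  (v24,v4,v20) [--+] → (1.73954, -0.840378, -0.3852)–(0.726244, -2.23509, -0.3852)  len=1.7240
  (v20,v4,v0) [+-+] → (1.73954, -0.840378, -0.3852)–(2.35011, 0, -0.3852)  len=1.0388

Chained into 2 loop(s):
  loop 1: 10 segments, perimeter = 9.4557
  loop 2: 10 segments, perimeter = 13.8136
Total perimeter = 23.269
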